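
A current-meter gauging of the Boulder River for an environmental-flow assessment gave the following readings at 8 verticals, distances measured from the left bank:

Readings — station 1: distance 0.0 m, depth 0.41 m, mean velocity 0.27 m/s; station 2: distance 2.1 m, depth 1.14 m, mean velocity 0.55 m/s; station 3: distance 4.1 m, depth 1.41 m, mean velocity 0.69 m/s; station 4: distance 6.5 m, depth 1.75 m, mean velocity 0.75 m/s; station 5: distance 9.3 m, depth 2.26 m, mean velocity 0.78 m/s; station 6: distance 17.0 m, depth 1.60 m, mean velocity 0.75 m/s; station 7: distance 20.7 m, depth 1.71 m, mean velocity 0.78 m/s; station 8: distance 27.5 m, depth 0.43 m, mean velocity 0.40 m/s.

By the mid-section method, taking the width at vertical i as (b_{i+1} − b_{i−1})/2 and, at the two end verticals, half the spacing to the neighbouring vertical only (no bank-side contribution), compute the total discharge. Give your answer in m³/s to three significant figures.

30.6 m³/s

w_1 = (2.1 − 0.0)/2 = 1.05 m; q_1 = 0.27 × 0.41 × 1.05 = 0.1162 m³/s
w_2 = (4.1 − 0.0)/2 = 2.05 m; q_2 = 0.55 × 1.14 × 2.05 = 1.285 m³/s
w_3 = (6.5 − 2.1)/2 = 2.2 m; q_3 = 0.69 × 1.41 × 2.2 = 2.140 m³/s
w_4 = (9.3 − 4.1)/2 = 2.6 m; q_4 = 0.75 × 1.75 × 2.6 = 3.413 m³/s
w_5 = (17.0 − 6.5)/2 = 5.25 m; q_5 = 0.78 × 2.26 × 5.25 = 9.255 m³/s
w_6 = (20.7 − 9.3)/2 = 5.7 m; q_6 = 0.75 × 1.60 × 5.7 = 6.840 m³/s
w_7 = (27.5 − 17.0)/2 = 5.25 m; q_7 = 0.78 × 1.71 × 5.25 = 7.002 m³/s
w_8 = (27.5 − 20.7)/2 = 3.4 m; q_8 = 0.40 × 0.43 × 3.4 = 0.5848 m³/s
Q = Σ qᵢ = 30.64 m³/s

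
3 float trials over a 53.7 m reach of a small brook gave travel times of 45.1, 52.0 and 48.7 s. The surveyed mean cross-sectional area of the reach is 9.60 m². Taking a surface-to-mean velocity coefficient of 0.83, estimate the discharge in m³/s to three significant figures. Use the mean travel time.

t̄ = (45.1 + 52.0 + 48.7) / 3 = 48.6 s
v_surface = L / t̄ = 53.7 / 48.6 = 1.105 m/s
v_mean = 0.83 × 1.105 = 0.9171 m/s
Q = A × v_mean = 9.60 × 0.9171 = 8.804 m³/s

8.80 m³/s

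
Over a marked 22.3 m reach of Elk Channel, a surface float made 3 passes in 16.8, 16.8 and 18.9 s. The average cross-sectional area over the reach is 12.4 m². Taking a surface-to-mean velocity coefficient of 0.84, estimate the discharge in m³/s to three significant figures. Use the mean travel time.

t̄ = (16.8 + 16.8 + 18.9) / 3 = 17.5 s
v_surface = L / t̄ = 22.3 / 17.5 = 1.274 m/s
v_mean = 0.84 × 1.274 = 1.070 m/s
Q = A × v_mean = 12.4 × 1.070 = 13.27 m³/s

13.3 m³/s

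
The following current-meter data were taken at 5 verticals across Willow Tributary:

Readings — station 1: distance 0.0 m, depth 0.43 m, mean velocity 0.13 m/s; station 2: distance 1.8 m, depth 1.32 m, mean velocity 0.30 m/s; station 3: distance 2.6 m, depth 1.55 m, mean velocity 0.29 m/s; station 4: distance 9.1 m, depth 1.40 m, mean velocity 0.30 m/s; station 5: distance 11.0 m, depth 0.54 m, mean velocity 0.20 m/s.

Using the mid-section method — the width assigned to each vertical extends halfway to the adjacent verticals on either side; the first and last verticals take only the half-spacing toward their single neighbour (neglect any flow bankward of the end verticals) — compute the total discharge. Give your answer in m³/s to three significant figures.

w_1 = (1.8 − 0.0)/2 = 0.9 m; q_1 = 0.13 × 0.43 × 0.9 = 0.05031 m³/s
w_2 = (2.6 − 0.0)/2 = 1.3 m; q_2 = 0.30 × 1.32 × 1.3 = 0.5148 m³/s
w_3 = (9.1 − 1.8)/2 = 3.65 m; q_3 = 0.29 × 1.55 × 3.65 = 1.641 m³/s
w_4 = (11.0 − 2.6)/2 = 4.2 m; q_4 = 0.30 × 1.40 × 4.2 = 1.764 m³/s
w_5 = (11.0 − 9.1)/2 = 0.95 m; q_5 = 0.20 × 0.54 × 0.95 = 0.1026 m³/s
Q = Σ qᵢ = 4.072 m³/s

4.07 m³/s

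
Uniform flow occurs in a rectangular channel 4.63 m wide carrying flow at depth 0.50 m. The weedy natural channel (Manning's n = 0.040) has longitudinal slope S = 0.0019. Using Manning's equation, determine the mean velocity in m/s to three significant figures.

0.603 m/s

A = b·y = 4.63 × 0.50 = 2.315 m²
P = b + 2y = 4.63 + 2×0.50 = 5.630 m
R = A/P = 2.315/5.630 = 0.4112 m
Q = (1/n)·A·R^(2/3)·S^(1/2) = (1/0.040) × 2.315 × 0.4112^(2/3) × 0.0019^(1/2) = 1.395 m³/s
V = Q/A = 1.395/2.315 = 0.6026 m/s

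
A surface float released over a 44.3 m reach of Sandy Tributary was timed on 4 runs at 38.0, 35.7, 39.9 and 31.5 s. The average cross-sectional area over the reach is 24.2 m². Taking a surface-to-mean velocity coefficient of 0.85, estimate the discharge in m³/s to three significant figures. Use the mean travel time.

25.1 m³/s

t̄ = (38.0 + 35.7 + 39.9 + 31.5) / 4 = 36.275 s
v_surface = L / t̄ = 44.3 / 36.275 = 1.221 m/s
v_mean = 0.85 × 1.221 = 1.038 m/s
Q = A × v_mean = 24.2 × 1.038 = 25.12 m³/s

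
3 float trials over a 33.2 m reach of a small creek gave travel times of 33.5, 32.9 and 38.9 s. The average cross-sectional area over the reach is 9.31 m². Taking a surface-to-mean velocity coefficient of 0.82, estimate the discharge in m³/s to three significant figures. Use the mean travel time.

7.22 m³/s

t̄ = (33.5 + 32.9 + 38.9) / 3 = 35.1 s
v_surface = L / t̄ = 33.2 / 35.1 = 0.9459 m/s
v_mean = 0.82 × 0.9459 = 0.7756 m/s
Q = A × v_mean = 9.31 × 0.7756 = 7.221 m³/s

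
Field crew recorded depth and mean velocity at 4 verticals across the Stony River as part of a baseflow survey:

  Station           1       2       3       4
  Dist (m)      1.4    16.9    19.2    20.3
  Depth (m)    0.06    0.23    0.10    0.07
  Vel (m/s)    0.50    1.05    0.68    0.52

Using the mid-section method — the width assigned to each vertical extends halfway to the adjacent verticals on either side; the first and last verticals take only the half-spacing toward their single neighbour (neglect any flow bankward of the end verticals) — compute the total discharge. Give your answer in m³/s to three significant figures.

2.52 m³/s

w_1 = (16.9 − 1.4)/2 = 7.75 m; q_1 = 0.50 × 0.06 × 7.75 = 0.2325 m³/s
w_2 = (19.2 − 1.4)/2 = 8.9 m; q_2 = 1.05 × 0.23 × 8.9 = 2.149 m³/s
w_3 = (20.3 − 16.9)/2 = 1.7 m; q_3 = 0.68 × 0.10 × 1.7 = 0.1156 m³/s
w_4 = (20.3 − 19.2)/2 = 0.55 m; q_4 = 0.52 × 0.07 × 0.55 = 0.02002 m³/s
Q = Σ qᵢ = 2.517 m³/s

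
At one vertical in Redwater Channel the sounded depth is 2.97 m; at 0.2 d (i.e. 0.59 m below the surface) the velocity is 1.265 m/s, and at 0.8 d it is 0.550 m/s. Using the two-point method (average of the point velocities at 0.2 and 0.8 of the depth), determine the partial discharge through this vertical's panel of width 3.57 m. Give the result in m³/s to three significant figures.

v̄ = (1.265 + 0.550) / 2 = 0.9075 m/s
q = v̄ × d × w = 0.9075 × 2.97 × 3.57 = 9.622 m³/s

9.62 m³/s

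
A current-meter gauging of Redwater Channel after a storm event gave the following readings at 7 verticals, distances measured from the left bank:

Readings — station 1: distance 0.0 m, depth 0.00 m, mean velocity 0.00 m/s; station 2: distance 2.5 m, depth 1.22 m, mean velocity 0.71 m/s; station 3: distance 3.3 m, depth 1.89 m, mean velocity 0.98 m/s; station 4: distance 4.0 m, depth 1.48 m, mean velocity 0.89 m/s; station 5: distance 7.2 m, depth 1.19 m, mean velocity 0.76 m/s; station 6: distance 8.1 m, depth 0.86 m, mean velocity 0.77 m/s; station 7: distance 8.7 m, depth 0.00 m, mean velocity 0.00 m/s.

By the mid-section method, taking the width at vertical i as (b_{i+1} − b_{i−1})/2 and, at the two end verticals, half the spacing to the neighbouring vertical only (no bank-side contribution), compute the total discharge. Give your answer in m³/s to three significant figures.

7.74 m³/s

w_2 = (3.3 − 0.0)/2 = 1.65 m; q_2 = 0.71 × 1.22 × 1.65 = 1.429 m³/s
w_3 = (4.0 − 2.5)/2 = 0.75 m; q_3 = 0.98 × 1.89 × 0.75 = 1.389 m³/s
w_4 = (7.2 − 3.3)/2 = 1.95 m; q_4 = 0.89 × 1.48 × 1.95 = 2.569 m³/s
w_5 = (8.1 − 4.0)/2 = 2.05 m; q_5 = 0.76 × 1.19 × 2.05 = 1.854 m³/s
w_6 = (8.7 − 7.2)/2 = 0.75 m; q_6 = 0.77 × 0.86 × 0.75 = 0.4967 m³/s
Stations 1, 7 contribute zero (depth or velocity is 0).
Q = Σ qᵢ = 7.738 m³/s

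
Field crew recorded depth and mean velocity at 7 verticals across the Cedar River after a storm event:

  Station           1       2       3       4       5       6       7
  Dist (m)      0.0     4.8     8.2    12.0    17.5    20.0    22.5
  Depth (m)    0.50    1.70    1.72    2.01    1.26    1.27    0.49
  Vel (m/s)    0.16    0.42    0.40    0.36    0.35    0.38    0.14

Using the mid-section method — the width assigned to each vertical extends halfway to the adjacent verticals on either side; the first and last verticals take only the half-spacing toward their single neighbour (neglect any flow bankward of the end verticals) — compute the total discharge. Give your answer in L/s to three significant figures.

12000 L/s

w_1 = (4.8 − 0.0)/2 = 2.4 m; q_1 = 0.16 × 0.50 × 2.4 = 0.1920 m³/s
w_2 = (8.2 − 0.0)/2 = 4.1 m; q_2 = 0.42 × 1.70 × 4.1 = 2.927 m³/s
w_3 = (12.0 − 4.8)/2 = 3.6 m; q_3 = 0.40 × 1.72 × 3.6 = 2.477 m³/s
w_4 = (17.5 − 8.2)/2 = 4.65 m; q_4 = 0.36 × 2.01 × 4.65 = 3.365 m³/s
w_5 = (20.0 − 12.0)/2 = 4 m; q_5 = 0.35 × 1.26 × 4 = 1.764 m³/s
w_6 = (22.5 − 17.5)/2 = 2.5 m; q_6 = 0.38 × 1.27 × 2.5 = 1.207 m³/s
w_7 = (22.5 − 20.0)/2 = 1.25 m; q_7 = 0.14 × 0.49 × 1.25 = 0.08575 m³/s
Q = Σ qᵢ = 12.02 m³/s
= 12.02 × 1000 = 12020 L/s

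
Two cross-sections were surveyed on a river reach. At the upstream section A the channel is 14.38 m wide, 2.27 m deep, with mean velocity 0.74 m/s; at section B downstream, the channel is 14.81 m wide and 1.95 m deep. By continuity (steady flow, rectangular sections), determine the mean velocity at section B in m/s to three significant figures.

Q = A₁V₁ = (14.38×2.27) × 0.74 = 24.16 m³/s
A₂ = 14.81 × 1.95 = 28.88 m²
V₂ = Q/A₂ = 24.16/28.88 = 0.8364 m/s

0.836 m/s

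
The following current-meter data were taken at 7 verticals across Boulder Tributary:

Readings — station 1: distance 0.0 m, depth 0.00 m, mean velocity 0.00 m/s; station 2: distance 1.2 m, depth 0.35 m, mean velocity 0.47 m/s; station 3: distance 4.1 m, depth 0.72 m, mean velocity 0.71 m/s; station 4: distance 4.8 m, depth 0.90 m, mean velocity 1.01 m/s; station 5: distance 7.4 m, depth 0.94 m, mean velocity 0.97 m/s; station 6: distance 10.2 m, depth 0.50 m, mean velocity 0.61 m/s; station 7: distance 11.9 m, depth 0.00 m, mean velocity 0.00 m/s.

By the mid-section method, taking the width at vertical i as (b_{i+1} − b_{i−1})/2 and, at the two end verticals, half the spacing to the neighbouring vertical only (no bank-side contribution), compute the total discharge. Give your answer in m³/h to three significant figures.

21300 m³/h

w_2 = (4.1 − 0.0)/2 = 2.05 m; q_2 = 0.47 × 0.35 × 2.05 = 0.3372 m³/s
w_3 = (4.8 − 1.2)/2 = 1.8 m; q_3 = 0.71 × 0.72 × 1.8 = 0.9202 m³/s
w_4 = (7.4 − 4.1)/2 = 1.65 m; q_4 = 1.01 × 0.90 × 1.65 = 1.500 m³/s
w_5 = (10.2 − 4.8)/2 = 2.7 m; q_5 = 0.97 × 0.94 × 2.7 = 2.462 m³/s
w_6 = (11.9 − 7.4)/2 = 2.25 m; q_6 = 0.61 × 0.50 × 2.25 = 0.6863 m³/s
Stations 1, 7 contribute zero (depth or velocity is 0).
Q = Σ qᵢ = 5.905 m³/s
= 5.905 × 3600 = 21260 m³/h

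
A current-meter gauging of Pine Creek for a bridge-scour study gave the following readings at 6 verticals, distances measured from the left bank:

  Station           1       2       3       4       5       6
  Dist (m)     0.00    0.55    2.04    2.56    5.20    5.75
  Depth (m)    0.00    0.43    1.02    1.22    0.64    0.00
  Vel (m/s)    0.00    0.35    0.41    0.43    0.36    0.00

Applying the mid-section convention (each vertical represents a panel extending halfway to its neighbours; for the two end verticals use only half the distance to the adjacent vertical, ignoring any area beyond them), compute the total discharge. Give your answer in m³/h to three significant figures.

w_2 = (2.04 − 0.00)/2 = 1.02 m; q_2 = 0.35 × 0.43 × 1.02 = 0.1535 m³/s
w_3 = (2.56 − 0.55)/2 = 1.005 m; q_3 = 0.41 × 1.02 × 1.005 = 0.4203 m³/s
w_4 = (5.20 − 2.04)/2 = 1.58 m; q_4 = 0.43 × 1.22 × 1.58 = 0.8289 m³/s
w_5 = (5.75 − 2.56)/2 = 1.595 m; q_5 = 0.36 × 0.64 × 1.595 = 0.3675 m³/s
Stations 1, 6 contribute zero (depth or velocity is 0).
Q = Σ qᵢ = 1.770 m³/s
= 1.770 × 3600 = 6373 m³/h

6370 m³/h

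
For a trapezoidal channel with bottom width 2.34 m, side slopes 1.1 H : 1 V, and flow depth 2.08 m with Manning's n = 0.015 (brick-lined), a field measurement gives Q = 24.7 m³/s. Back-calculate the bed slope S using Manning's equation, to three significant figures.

0.00126

A = (b + z·y)·y = (2.34 + 1.1×2.08)×2.08 = 9.626 m²
P = b + 2y√(1+z²) = 2.34 + 2×2.08×√(1+1.1²) = 8.524 m
R = A/P = 9.626/8.524 = 1.129 m
S = (Q·n / (1·A·R^(2/3)))² = (24.7×0.015 / (1×9.626×1.084))² = 0.001260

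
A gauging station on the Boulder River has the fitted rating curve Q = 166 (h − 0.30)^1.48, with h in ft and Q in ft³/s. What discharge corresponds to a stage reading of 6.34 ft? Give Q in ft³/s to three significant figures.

2380 ft³/s

Q = 166 × (6.34 − 0.30)^1.48 = 166 × 6.04^1.48 = 2377 ft³/s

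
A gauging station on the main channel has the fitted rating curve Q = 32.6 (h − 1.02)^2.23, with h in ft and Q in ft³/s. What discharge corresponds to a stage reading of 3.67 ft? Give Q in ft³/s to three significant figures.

286 ft³/s

Q = 32.6 × (3.67 − 1.02)^2.23 = 32.6 × 2.65^2.23 = 286.5 ft³/s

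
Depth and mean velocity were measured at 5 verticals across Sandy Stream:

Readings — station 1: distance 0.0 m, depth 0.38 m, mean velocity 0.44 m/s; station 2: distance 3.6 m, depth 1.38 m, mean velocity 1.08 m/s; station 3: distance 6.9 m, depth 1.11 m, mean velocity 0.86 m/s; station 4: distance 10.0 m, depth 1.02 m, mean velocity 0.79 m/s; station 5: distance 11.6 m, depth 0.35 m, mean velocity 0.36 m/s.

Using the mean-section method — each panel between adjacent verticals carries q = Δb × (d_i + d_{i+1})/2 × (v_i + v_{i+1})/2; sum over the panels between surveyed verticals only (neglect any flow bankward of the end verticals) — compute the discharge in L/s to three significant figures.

9750 L/s

Panel 1-2: Δb = 3.6 m, d̄ = (0.38+1.38)/2 = 0.88, v̄ = (0.44+1.08)/2 = 0.76 → q = 3.6×0.88×0.76 = 2.408 m³/s
Panel 2-3: Δb = 3.3 m, d̄ = (1.38+1.11)/2 = 1.245, v̄ = (1.08+0.86)/2 = 0.97 → q = 3.3×1.245×0.97 = 3.985 m³/s
Panel 3-4: Δb = 3.1 m, d̄ = (1.11+1.02)/2 = 1.065, v̄ = (0.86+0.79)/2 = 0.825 → q = 3.1×1.065×0.825 = 2.724 m³/s
Panel 4-5: Δb = 1.6 m, d̄ = (1.02+0.35)/2 = 0.685, v̄ = (0.79+0.36)/2 = 0.575 → q = 1.6×0.685×0.575 = 0.6302 m³/s
Q = Σ q = 9.747 m³/s
= 9.747 × 1000 = 9747 L/s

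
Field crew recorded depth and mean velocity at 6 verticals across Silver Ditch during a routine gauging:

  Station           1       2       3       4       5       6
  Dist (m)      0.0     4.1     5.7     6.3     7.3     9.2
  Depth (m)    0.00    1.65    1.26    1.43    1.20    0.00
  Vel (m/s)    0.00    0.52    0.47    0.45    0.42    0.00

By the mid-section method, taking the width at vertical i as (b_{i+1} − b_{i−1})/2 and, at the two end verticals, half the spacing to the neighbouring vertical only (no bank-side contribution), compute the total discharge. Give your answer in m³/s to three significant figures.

w_2 = (5.7 − 0.0)/2 = 2.85 m; q_2 = 0.52 × 1.65 × 2.85 = 2.445 m³/s
w_3 = (6.3 − 4.1)/2 = 1.1 m; q_3 = 0.47 × 1.26 × 1.1 = 0.6514 m³/s
w_4 = (7.3 − 5.7)/2 = 0.8 m; q_4 = 0.45 × 1.43 × 0.8 = 0.5148 m³/s
w_5 = (9.2 − 6.3)/2 = 1.45 m; q_5 = 0.42 × 1.20 × 1.45 = 0.7308 m³/s
Stations 1, 6 contribute zero (depth or velocity is 0).
Q = Σ qᵢ = 4.342 m³/s

4.34 m³/s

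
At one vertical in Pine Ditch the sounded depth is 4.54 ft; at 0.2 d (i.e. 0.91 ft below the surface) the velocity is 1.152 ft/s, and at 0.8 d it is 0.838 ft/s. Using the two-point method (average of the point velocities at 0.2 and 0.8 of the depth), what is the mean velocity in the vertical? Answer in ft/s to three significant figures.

0.995 ft/s

v̄ = (1.152 + 0.838) / 2 = 0.9950 ft/s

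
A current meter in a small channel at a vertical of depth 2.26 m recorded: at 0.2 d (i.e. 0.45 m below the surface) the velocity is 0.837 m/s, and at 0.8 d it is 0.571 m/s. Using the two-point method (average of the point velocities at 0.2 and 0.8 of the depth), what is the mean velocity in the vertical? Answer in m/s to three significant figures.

0.704 m/s

v̄ = (0.837 + 0.571) / 2 = 0.7040 m/s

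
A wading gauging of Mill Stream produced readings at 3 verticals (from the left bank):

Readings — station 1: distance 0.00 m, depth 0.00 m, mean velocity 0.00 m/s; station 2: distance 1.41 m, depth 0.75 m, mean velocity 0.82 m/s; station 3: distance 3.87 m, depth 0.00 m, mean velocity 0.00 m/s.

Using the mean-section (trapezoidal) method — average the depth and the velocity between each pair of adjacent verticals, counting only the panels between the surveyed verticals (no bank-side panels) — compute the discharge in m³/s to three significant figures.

0.595 m³/s

Panel 1-2: Δb = 1.41 m, d̄ = (0.00+0.75)/2 = 0.375, v̄ = (0.00+0.82)/2 = 0.41 → q = 1.41×0.375×0.41 = 0.2168 m³/s
Panel 2-3: Δb = 2.46 m, d̄ = (0.75+0.00)/2 = 0.375, v̄ = (0.82+0.00)/2 = 0.41 → q = 2.46×0.375×0.41 = 0.3782 m³/s
Q = Σ q = 0.5950 m³/s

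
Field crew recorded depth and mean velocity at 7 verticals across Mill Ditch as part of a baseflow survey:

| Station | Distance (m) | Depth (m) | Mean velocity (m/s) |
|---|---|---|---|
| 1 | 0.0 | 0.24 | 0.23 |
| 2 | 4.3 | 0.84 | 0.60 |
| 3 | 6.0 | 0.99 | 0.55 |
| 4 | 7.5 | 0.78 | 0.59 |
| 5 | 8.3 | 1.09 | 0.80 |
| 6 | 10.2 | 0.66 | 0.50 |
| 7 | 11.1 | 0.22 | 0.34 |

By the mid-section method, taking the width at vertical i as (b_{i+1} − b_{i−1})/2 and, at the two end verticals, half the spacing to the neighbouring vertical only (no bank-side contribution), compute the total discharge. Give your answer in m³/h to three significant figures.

16900 m³/h

w_1 = (4.3 − 0.0)/2 = 2.15 m; q_1 = 0.23 × 0.24 × 2.15 = 0.1187 m³/s
w_2 = (6.0 − 0.0)/2 = 3 m; q_2 = 0.60 × 0.84 × 3 = 1.512 m³/s
w_3 = (7.5 − 4.3)/2 = 1.6 m; q_3 = 0.55 × 0.99 × 1.6 = 0.8712 m³/s
w_4 = (8.3 − 6.0)/2 = 1.15 m; q_4 = 0.59 × 0.78 × 1.15 = 0.5292 m³/s
w_5 = (10.2 − 7.5)/2 = 1.35 m; q_5 = 0.80 × 1.09 × 1.35 = 1.177 m³/s
w_6 = (11.1 − 8.3)/2 = 1.4 m; q_6 = 0.50 × 0.66 × 1.4 = 0.4620 m³/s
w_7 = (11.1 − 10.2)/2 = 0.45 m; q_7 = 0.34 × 0.22 × 0.45 = 0.03366 m³/s
Q = Σ qᵢ = 4.704 m³/s
= 4.704 × 3600 = 16930 m³/h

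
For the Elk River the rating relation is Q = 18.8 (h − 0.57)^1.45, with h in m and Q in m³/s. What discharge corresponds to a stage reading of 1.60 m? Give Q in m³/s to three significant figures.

19.6 m³/s

Q = 18.8 × (1.60 − 0.57)^1.45 = 18.8 × 1.03^1.45 = 19.62 m³/s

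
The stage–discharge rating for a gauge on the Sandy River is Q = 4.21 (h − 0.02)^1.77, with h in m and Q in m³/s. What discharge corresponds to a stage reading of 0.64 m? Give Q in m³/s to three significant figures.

1.81 m³/s

Q = 4.21 × (0.64 − 0.02)^1.77 = 4.21 × 0.62^1.77 = 1.806 m³/s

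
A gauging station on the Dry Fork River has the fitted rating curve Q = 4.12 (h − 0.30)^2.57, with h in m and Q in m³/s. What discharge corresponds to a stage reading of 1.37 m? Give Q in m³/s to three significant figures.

4.90 m³/s

Q = 4.12 × (1.37 − 0.30)^2.57 = 4.12 × 1.07^2.57 = 4.902 m³/s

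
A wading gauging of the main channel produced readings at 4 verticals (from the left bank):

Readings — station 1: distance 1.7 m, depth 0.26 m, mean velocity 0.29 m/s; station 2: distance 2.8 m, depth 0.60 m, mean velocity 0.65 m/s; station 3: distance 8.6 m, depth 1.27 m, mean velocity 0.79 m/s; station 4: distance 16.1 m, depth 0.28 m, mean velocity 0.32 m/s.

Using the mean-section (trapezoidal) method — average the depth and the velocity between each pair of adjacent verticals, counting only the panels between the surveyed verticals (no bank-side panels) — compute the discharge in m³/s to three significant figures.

Panel 1-2: Δb = 1.1 m, d̄ = (0.26+0.60)/2 = 0.43, v̄ = (0.29+0.65)/2 = 0.47 → q = 1.1×0.43×0.47 = 0.2223 m³/s
Panel 2-3: Δb = 5.8 m, d̄ = (0.60+1.27)/2 = 0.935, v̄ = (0.65+0.79)/2 = 0.72 → q = 5.8×0.935×0.72 = 3.905 m³/s
Panel 3-4: Δb = 7.5 m, d̄ = (1.27+0.28)/2 = 0.775, v̄ = (0.79+0.32)/2 = 0.555 → q = 7.5×0.775×0.555 = 3.226 m³/s
Q = Σ q = 7.353 m³/s

7.35 m³/s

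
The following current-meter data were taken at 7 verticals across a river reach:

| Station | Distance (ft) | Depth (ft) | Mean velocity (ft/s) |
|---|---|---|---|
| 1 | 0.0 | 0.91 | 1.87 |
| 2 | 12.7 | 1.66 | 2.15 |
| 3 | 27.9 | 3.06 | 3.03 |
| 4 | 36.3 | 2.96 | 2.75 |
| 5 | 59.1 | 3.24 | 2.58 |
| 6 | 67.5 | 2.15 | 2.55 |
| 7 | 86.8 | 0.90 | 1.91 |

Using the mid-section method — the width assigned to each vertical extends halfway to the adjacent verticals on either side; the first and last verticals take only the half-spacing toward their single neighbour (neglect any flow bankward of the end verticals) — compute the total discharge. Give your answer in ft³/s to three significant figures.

520 ft³/s

w_1 = (12.7 − 0.0)/2 = 6.35 ft; q_1 = 1.87 × 0.91 × 6.35 = 10.81 ft³/s
w_2 = (27.9 − 0.0)/2 = 13.95 ft; q_2 = 2.15 × 1.66 × 13.95 = 49.79 ft³/s
w_3 = (36.3 − 12.7)/2 = 11.8 ft; q_3 = 3.03 × 3.06 × 11.8 = 109.4 ft³/s
w_4 = (59.1 − 27.9)/2 = 15.6 ft; q_4 = 2.75 × 2.96 × 15.6 = 127.0 ft³/s
w_5 = (67.5 − 36.3)/2 = 15.6 ft; q_5 = 2.58 × 3.24 × 15.6 = 130.4 ft³/s
w_6 = (86.8 − 59.1)/2 = 13.85 ft; q_6 = 2.55 × 2.15 × 13.85 = 75.93 ft³/s
w_7 = (86.8 − 67.5)/2 = 9.65 ft; q_7 = 1.91 × 0.90 × 9.65 = 16.59 ft³/s
Q = Σ qᵢ = 519.9 ft³/s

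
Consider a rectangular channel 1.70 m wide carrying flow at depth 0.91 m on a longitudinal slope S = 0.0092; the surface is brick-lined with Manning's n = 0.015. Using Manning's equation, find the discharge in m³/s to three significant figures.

A = b·y = 1.70 × 0.91 = 1.547 m²
P = b + 2y = 1.70 + 2×0.91 = 3.520 m
R = A/P = 1.547/3.520 = 0.4395 m
Q = (1/n)·A·R^(2/3)·S^(1/2) = (1/0.015) × 1.547 × 0.4395^(2/3) × 0.0092^(1/2) = 5.718 m³/s

5.72 m³/s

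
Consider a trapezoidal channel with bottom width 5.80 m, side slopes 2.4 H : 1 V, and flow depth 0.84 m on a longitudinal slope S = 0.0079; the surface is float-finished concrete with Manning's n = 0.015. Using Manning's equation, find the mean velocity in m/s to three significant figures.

A = (b + z·y)·y = (5.80 + 2.4×0.84)×0.84 = 6.565 m²
P = b + 2y√(1+z²) = 5.80 + 2×0.84×√(1+2.4²) = 10.17 m
R = A/P = 6.565/10.17 = 0.6457 m
Q = (1/n)·A·R^(2/3)·S^(1/2) = (1/0.015) × 6.565 × 0.6457^(2/3) × 0.0079^(1/2) = 29.06 m³/s
V = Q/A = 29.06/6.565 = 4.427 m/s

4.43 m/s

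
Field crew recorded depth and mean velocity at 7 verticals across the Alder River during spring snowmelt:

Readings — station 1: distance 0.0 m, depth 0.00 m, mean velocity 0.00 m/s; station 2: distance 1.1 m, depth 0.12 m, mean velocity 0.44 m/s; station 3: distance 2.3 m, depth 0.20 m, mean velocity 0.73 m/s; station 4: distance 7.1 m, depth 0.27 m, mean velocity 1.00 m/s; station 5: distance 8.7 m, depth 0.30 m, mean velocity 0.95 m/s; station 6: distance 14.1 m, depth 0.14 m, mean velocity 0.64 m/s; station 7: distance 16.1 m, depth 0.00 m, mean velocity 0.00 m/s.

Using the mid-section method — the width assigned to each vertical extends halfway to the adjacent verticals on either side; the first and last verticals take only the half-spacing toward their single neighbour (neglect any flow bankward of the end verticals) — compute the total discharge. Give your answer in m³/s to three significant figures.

w_2 = (2.3 − 0.0)/2 = 1.15 m; q_2 = 0.44 × 0.12 × 1.15 = 0.06072 m³/s
w_3 = (7.1 − 1.1)/2 = 3 m; q_3 = 0.73 × 0.20 × 3 = 0.4380 m³/s
w_4 = (8.7 − 2.3)/2 = 3.2 m; q_4 = 1.00 × 0.27 × 3.2 = 0.8640 m³/s
w_5 = (14.1 − 7.1)/2 = 3.5 m; q_5 = 0.95 × 0.30 × 3.5 = 0.9975 m³/s
w_6 = (16.1 − 8.7)/2 = 3.7 m; q_6 = 0.64 × 0.14 × 3.7 = 0.3315 m³/s
Stations 1, 7 contribute zero (depth or velocity is 0).
Q = Σ qᵢ = 2.692 m³/s

2.69 m³/s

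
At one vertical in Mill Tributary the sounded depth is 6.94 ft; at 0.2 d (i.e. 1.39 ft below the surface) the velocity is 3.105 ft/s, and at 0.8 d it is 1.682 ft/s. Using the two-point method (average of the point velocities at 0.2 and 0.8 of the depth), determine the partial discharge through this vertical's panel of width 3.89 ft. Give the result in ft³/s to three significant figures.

64.6 ft³/s

v̄ = (3.105 + 1.682) / 2 = 2.394 ft/s
q = v̄ × d × w = 2.394 × 6.94 × 3.89 = 64.62 ft³/s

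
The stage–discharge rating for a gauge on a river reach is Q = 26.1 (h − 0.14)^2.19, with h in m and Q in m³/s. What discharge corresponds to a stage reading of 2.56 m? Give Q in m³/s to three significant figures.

Q = 26.1 × (2.56 − 0.14)^2.19 = 26.1 × 2.42^2.19 = 180.8 m³/s

181 m³/s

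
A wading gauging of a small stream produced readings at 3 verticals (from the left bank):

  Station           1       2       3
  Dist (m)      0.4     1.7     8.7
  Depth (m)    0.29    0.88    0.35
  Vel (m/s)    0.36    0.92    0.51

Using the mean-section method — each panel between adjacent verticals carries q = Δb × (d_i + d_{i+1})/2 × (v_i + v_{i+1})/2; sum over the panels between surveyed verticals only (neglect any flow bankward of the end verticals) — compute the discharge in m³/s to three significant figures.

Panel 1-2: Δb = 1.3 m, d̄ = (0.29+0.88)/2 = 0.585, v̄ = (0.36+0.92)/2 = 0.64 → q = 1.3×0.585×0.64 = 0.4867 m³/s
Panel 2-3: Δb = 7 m, d̄ = (0.88+0.35)/2 = 0.615, v̄ = (0.92+0.51)/2 = 0.715 → q = 7×0.615×0.715 = 3.078 m³/s
Q = Σ q = 3.565 m³/s

3.56 m³/s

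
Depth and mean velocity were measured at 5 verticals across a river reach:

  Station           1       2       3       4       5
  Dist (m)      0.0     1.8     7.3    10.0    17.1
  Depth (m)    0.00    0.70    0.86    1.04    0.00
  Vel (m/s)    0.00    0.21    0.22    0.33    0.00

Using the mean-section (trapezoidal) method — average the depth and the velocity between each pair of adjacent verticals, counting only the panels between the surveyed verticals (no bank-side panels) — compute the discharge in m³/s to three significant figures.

Panel 1-2: Δb = 1.8 m, d̄ = (0.00+0.70)/2 = 0.35, v̄ = (0.00+0.21)/2 = 0.105 → q = 1.8×0.35×0.105 = 0.06615 m³/s
Panel 2-3: Δb = 5.5 m, d̄ = (0.70+0.86)/2 = 0.78, v̄ = (0.21+0.22)/2 = 0.215 → q = 5.5×0.78×0.215 = 0.9224 m³/s
Panel 3-4: Δb = 2.7 m, d̄ = (0.86+1.04)/2 = 0.95, v̄ = (0.22+0.33)/2 = 0.275 → q = 2.7×0.95×0.275 = 0.7054 m³/s
Panel 4-5: Δb = 7.1 m, d̄ = (1.04+0.00)/2 = 0.52, v̄ = (0.33+0.00)/2 = 0.165 → q = 7.1×0.52×0.165 = 0.6092 m³/s
Q = Σ q = 2.303 m³/s

2.30 m³/s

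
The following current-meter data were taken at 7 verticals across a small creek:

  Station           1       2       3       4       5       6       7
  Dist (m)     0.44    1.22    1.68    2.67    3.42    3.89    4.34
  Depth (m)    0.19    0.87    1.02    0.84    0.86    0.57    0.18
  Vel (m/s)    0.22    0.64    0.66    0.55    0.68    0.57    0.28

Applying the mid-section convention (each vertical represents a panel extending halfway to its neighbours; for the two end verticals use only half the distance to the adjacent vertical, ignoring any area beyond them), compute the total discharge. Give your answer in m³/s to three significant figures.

w_1 = (1.22 − 0.44)/2 = 0.39 m; q_1 = 0.22 × 0.19 × 0.39 = 0.01630 m³/s
w_2 = (1.68 − 0.44)/2 = 0.62 m; q_2 = 0.64 × 0.87 × 0.62 = 0.3452 m³/s
w_3 = (2.67 − 1.22)/2 = 0.725 m; q_3 = 0.66 × 1.02 × 0.725 = 0.4881 m³/s
w_4 = (3.42 − 1.68)/2 = 0.87 m; q_4 = 0.55 × 0.84 × 0.87 = 0.4019 m³/s
w_5 = (3.89 − 2.67)/2 = 0.61 m; q_5 = 0.68 × 0.86 × 0.61 = 0.3567 m³/s
w_6 = (4.34 − 3.42)/2 = 0.46 m; q_6 = 0.57 × 0.57 × 0.46 = 0.1495 m³/s
w_7 = (4.34 − 3.89)/2 = 0.225 m; q_7 = 0.28 × 0.18 × 0.225 = 0.01134 m³/s
Q = Σ qᵢ = 1.769 m³/s

1.77 m³/s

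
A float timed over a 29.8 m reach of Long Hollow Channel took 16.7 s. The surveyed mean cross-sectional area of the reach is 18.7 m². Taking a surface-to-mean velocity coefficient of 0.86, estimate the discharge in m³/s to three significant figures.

28.7 m³/s

v_surface = L / t̄ = 29.8 / 16.7 = 1.784 m/s
v_mean = 0.86 × 1.784 = 1.535 m/s
Q = A × v_mean = 18.7 × 1.535 = 28.70 m³/s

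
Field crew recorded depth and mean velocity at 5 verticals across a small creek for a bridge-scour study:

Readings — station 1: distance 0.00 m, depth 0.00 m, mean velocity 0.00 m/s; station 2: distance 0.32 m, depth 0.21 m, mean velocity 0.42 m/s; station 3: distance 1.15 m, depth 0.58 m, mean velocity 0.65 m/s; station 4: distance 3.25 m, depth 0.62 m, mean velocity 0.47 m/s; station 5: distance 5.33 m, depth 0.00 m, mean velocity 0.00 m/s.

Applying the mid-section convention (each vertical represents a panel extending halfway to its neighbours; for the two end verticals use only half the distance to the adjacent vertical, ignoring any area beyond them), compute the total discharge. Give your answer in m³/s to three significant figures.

1.21 m³/s

w_2 = (1.15 − 0.00)/2 = 0.575 m; q_2 = 0.42 × 0.21 × 0.575 = 0.05072 m³/s
w_3 = (3.25 − 0.32)/2 = 1.465 m; q_3 = 0.65 × 0.58 × 1.465 = 0.5523 m³/s
w_4 = (5.33 − 1.15)/2 = 2.09 m; q_4 = 0.47 × 0.62 × 2.09 = 0.6090 m³/s
Stations 1, 5 contribute zero (depth or velocity is 0).
Q = Σ qᵢ = 1.212 m³/s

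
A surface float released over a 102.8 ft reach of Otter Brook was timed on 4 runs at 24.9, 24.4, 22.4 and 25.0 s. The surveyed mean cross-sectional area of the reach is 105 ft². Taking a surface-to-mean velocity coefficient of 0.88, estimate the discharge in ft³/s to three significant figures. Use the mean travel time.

t̄ = (24.9 + 24.4 + 22.4 + 25.0) / 4 = 24.175 s
v_surface = L / t̄ = 102.8 / 24.175 = 4.252 ft/s
v_mean = 0.88 × 4.252 = 3.742 ft/s
Q = A × v_mean = 105 × 3.742 = 392.9 ft³/s

393 ft³/s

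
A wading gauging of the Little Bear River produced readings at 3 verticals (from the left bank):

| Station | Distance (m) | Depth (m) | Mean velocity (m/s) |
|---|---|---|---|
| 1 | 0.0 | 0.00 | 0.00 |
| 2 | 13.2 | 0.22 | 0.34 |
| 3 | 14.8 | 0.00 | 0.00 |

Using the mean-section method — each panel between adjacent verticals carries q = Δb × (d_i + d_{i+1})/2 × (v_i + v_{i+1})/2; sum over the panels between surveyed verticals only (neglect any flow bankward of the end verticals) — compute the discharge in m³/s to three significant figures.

0.277 m³/s

Panel 1-2: Δb = 13.2 m, d̄ = (0.00+0.22)/2 = 0.11, v̄ = (0.00+0.34)/2 = 0.17 → q = 13.2×0.11×0.17 = 0.2468 m³/s
Panel 2-3: Δb = 1.6 m, d̄ = (0.22+0.00)/2 = 0.11, v̄ = (0.34+0.00)/2 = 0.17 → q = 1.6×0.11×0.17 = 0.02992 m³/s
Q = Σ q = 0.2768 m³/s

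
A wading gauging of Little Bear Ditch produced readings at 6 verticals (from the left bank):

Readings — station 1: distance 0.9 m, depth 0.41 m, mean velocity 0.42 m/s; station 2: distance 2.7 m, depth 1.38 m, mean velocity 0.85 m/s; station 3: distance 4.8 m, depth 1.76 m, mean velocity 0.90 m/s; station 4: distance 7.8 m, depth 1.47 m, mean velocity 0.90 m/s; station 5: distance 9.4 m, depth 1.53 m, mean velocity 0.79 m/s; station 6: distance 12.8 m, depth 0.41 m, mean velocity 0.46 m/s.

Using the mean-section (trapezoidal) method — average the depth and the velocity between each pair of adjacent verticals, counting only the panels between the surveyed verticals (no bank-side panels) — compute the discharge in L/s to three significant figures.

Panel 1-2: Δb = 1.8 m, d̄ = (0.41+1.38)/2 = 0.895, v̄ = (0.42+0.85)/2 = 0.635 → q = 1.8×0.895×0.635 = 1.023 m³/s
Panel 2-3: Δb = 2.1 m, d̄ = (1.38+1.76)/2 = 1.57, v̄ = (0.85+0.90)/2 = 0.875 → q = 2.1×1.57×0.875 = 2.885 m³/s
Panel 3-4: Δb = 3 m, d̄ = (1.76+1.47)/2 = 1.615, v̄ = (0.90+0.90)/2 = 0.9 → q = 3×1.615×0.9 = 4.361 m³/s
Panel 4-5: Δb = 1.6 m, d̄ = (1.47+1.53)/2 = 1.5, v̄ = (0.90+0.79)/2 = 0.845 → q = 1.6×1.5×0.845 = 2.028 m³/s
Panel 5-6: Δb = 3.4 m, d̄ = (1.53+0.41)/2 = 0.97, v̄ = (0.79+0.46)/2 = 0.625 → q = 3.4×0.97×0.625 = 2.061 m³/s
Q = Σ q = 12.36 m³/s
= 12.36 × 1000 = 12360 L/s

12400 L/s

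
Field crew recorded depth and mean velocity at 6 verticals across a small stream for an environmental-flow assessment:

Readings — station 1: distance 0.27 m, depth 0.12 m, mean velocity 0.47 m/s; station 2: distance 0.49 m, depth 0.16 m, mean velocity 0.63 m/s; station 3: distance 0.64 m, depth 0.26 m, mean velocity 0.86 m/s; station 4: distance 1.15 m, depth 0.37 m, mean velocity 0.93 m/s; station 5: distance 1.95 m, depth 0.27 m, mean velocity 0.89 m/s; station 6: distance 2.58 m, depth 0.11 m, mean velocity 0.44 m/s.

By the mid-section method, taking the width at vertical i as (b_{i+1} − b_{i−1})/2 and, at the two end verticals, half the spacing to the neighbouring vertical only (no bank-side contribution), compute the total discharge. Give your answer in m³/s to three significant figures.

w_1 = (0.49 − 0.27)/2 = 0.11 m; q_1 = 0.47 × 0.12 × 0.11 = 0.006204 m³/s
w_2 = (0.64 − 0.27)/2 = 0.185 m; q_2 = 0.63 × 0.16 × 0.185 = 0.01865 m³/s
w_3 = (1.15 − 0.49)/2 = 0.33 m; q_3 = 0.86 × 0.26 × 0.33 = 0.07379 m³/s
w_4 = (1.95 − 0.64)/2 = 0.655 m; q_4 = 0.93 × 0.37 × 0.655 = 0.2254 m³/s
w_5 = (2.58 − 1.15)/2 = 0.715 m; q_5 = 0.89 × 0.27 × 0.715 = 0.1718 m³/s
w_6 = (2.58 − 1.95)/2 = 0.315 m; q_6 = 0.44 × 0.11 × 0.315 = 0.01525 m³/s
Q = Σ qᵢ = 0.5111 m³/s

0.511 m³/s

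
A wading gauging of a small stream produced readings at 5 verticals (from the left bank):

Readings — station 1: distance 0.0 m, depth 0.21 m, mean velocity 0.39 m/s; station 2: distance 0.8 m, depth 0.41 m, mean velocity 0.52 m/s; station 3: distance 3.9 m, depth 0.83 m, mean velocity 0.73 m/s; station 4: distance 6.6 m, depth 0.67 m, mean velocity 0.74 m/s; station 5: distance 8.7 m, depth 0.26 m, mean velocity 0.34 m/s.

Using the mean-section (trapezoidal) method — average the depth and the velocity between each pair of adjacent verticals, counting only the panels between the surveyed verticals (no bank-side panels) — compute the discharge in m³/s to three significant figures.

Panel 1-2: Δb = 0.8 m, d̄ = (0.21+0.41)/2 = 0.31, v̄ = (0.39+0.52)/2 = 0.455 → q = 0.8×0.31×0.455 = 0.1128 m³/s
Panel 2-3: Δb = 3.1 m, d̄ = (0.41+0.83)/2 = 0.62, v̄ = (0.52+0.73)/2 = 0.625 → q = 3.1×0.62×0.625 = 1.201 m³/s
Panel 3-4: Δb = 2.7 m, d̄ = (0.83+0.67)/2 = 0.75, v̄ = (0.73+0.74)/2 = 0.735 → q = 2.7×0.75×0.735 = 1.488 m³/s
Panel 4-5: Δb = 2.1 m, d̄ = (0.67+0.26)/2 = 0.465, v̄ = (0.74+0.34)/2 = 0.54 → q = 2.1×0.465×0.54 = 0.5273 m³/s
Q = Σ q = 3.330 m³/s

3.33 m³/s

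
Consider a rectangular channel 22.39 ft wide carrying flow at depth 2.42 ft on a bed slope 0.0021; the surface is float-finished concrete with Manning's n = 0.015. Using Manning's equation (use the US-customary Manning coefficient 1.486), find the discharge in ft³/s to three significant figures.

389 ft³/s

A = b·y = 22.39 × 2.42 = 54.18 ft²
P = b + 2y = 22.39 + 2×2.42 = 27.23 ft
R = A/P = 54.18/27.23 = 1.990 ft
Q = (1.486/n)·A·R^(2/3)·S^(1/2) = (1.486/0.015) × 54.18 × 1.990^(2/3) × 0.0021^(1/2) = 389.2 ft³/s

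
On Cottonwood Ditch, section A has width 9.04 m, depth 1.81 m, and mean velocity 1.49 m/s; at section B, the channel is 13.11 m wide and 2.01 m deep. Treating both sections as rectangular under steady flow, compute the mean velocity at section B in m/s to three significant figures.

Q = A₁V₁ = (9.04×1.81) × 1.49 = 24.38 m³/s
A₂ = 13.11 × 2.01 = 26.35 m²
V₂ = Q/A₂ = 24.38/26.35 = 0.9252 m/s

0.925 m/s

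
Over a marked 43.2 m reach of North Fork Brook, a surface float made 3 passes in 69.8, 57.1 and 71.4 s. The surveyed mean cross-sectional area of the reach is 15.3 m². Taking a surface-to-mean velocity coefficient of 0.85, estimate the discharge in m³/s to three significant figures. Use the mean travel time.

t̄ = (69.8 + 57.1 + 71.4) / 3 = 66.1 s
v_surface = L / t̄ = 43.2 / 66.1 = 0.6536 m/s
v_mean = 0.85 × 0.6536 = 0.5555 m/s
Q = A × v_mean = 15.3 × 0.5555 = 8.499 m³/s

8.50 m³/s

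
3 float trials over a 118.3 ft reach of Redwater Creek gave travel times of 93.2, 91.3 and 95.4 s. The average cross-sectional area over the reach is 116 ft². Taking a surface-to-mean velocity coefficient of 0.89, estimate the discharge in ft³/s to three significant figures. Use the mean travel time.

t̄ = (93.2 + 91.3 + 95.4) / 3 = 93.3 s
v_surface = L / t̄ = 118.3 / 93.3 = 1.268 ft/s
v_mean = 0.89 × 1.268 = 1.128 ft/s
Q = A × v_mean = 116 × 1.128 = 130.9 ft³/s

131 ft³/s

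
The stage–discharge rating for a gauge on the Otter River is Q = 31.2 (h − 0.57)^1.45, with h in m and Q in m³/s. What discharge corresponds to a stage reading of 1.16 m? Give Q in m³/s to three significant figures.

Q = 31.2 × (1.16 − 0.57)^1.45 = 31.2 × 0.59^1.45 = 14.52 m³/s

14.5 m³/s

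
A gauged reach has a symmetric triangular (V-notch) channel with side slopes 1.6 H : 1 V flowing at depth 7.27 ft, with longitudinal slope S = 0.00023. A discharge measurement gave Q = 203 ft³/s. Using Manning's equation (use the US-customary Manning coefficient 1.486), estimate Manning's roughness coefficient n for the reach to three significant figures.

A = z·y² = 1.6×7.27² = 84.56 ft²
P = 2y√(1+z²) = 2×7.27×√(1+1.6²) = 27.43 ft
R = A/P = 84.56/27.43 = 3.082 ft
n = (1.486/Q)·A·R^(2/3)·S^(1/2) = (1.486/203) × 84.56 × 2.118 × 0.01517 = 0.01988

0.0199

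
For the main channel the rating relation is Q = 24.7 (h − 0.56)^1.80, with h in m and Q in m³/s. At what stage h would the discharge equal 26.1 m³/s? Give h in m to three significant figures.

h − h₀ = (Q/C)^(1/b) = (26.1/24.7)^(1/1.80) = 1.031 m
h = 0.56 + 1.031 = 1.591 m

1.59 m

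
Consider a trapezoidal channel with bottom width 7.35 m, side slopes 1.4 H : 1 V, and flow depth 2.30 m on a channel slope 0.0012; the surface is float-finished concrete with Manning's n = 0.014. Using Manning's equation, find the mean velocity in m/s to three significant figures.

3.37 m/s

A = (b + z·y)·y = (7.35 + 1.4×2.30)×2.30 = 24.31 m²
P = b + 2y√(1+z²) = 7.35 + 2×2.30×√(1+1.4²) = 15.26 m
R = A/P = 24.31/15.26 = 1.593 m
Q = (1/n)·A·R^(2/3)·S^(1/2) = (1/0.014) × 24.31 × 1.593^(2/3) × 0.0012^(1/2) = 82.04 m³/s
V = Q/A = 82.04/24.31 = 3.375 m/s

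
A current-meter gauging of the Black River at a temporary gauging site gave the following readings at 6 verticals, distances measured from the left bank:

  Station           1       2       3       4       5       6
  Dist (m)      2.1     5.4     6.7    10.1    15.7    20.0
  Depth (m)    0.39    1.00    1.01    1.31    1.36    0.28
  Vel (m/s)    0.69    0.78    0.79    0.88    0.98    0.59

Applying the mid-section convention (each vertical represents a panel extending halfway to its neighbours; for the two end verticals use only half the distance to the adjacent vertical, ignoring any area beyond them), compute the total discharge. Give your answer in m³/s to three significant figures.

w_1 = (5.4 − 2.1)/2 = 1.65 m; q_1 = 0.69 × 0.39 × 1.65 = 0.4440 m³/s
w_2 = (6.7 − 2.1)/2 = 2.3 m; q_2 = 0.78 × 1.00 × 2.3 = 1.794 m³/s
w_3 = (10.1 − 5.4)/2 = 2.35 m; q_3 = 0.79 × 1.01 × 2.35 = 1.875 m³/s
w_4 = (15.7 − 6.7)/2 = 4.5 m; q_4 = 0.88 × 1.31 × 4.5 = 5.188 m³/s
w_5 = (20.0 − 10.1)/2 = 4.95 m; q_5 = 0.98 × 1.36 × 4.95 = 6.597 m³/s
w_6 = (20.0 − 15.7)/2 = 2.15 m; q_6 = 0.59 × 0.28 × 2.15 = 0.3552 m³/s
Q = Σ qᵢ = 16.25 m³/s

16.3 m³/s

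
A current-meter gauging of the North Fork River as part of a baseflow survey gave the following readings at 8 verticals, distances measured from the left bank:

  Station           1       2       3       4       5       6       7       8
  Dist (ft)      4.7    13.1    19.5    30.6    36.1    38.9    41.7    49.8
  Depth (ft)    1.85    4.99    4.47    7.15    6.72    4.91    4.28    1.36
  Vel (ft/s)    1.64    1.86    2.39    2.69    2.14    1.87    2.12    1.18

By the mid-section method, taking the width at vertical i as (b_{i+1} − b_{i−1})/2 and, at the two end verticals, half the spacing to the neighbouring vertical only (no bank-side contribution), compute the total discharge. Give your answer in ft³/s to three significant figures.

w_1 = (13.1 − 4.7)/2 = 4.2 ft; q_1 = 1.64 × 1.85 × 4.2 = 12.74 ft³/s
w_2 = (19.5 − 4.7)/2 = 7.4 ft; q_2 = 1.86 × 4.99 × 7.4 = 68.68 ft³/s
w_3 = (30.6 − 13.1)/2 = 8.75 ft; q_3 = 2.39 × 4.47 × 8.75 = 93.48 ft³/s
w_4 = (36.1 − 19.5)/2 = 8.3 ft; q_4 = 2.69 × 7.15 × 8.3 = 159.6 ft³/s
w_5 = (38.9 − 30.6)/2 = 4.15 ft; q_5 = 2.14 × 6.72 × 4.15 = 59.68 ft³/s
w_6 = (41.7 − 36.1)/2 = 2.8 ft; q_6 = 1.87 × 4.91 × 2.8 = 25.71 ft³/s
w_7 = (49.8 − 38.9)/2 = 5.45 ft; q_7 = 2.12 × 4.28 × 5.45 = 49.45 ft³/s
w_8 = (49.8 − 41.7)/2 = 4.05 ft; q_8 = 1.18 × 1.36 × 4.05 = 6.499 ft³/s
Q = Σ qᵢ = 475.9 ft³/s

476 ft³/s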